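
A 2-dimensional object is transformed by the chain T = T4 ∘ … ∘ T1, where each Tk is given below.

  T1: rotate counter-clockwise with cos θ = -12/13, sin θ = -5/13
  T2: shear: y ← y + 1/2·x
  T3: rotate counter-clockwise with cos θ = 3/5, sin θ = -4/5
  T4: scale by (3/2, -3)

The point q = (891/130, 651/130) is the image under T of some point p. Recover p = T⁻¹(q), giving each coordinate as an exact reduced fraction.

T1 = [-12/13 5/13 0; -5/13 -12/13 0; 0 0 1]
T2·T1 = [-12/13 5/13 0; -11/13 -19/26 0; 0 0 1]
T3·…·T1 = [-16/13 -23/65 0; 3/13 -97/130 0; 0 0 1]
T4·…·T1 = [-24/13 -69/130 0; -9/13 291/130 0; 0 0 1]
det M = -9/2; M⁻¹ = [-97/195 -23/195 0; -2/13 16/39 0; 0 0 1]
M⁻¹ · (891/130, 651/130)ᵀ = (-4, 1)ᵀ

p = (-4, 1)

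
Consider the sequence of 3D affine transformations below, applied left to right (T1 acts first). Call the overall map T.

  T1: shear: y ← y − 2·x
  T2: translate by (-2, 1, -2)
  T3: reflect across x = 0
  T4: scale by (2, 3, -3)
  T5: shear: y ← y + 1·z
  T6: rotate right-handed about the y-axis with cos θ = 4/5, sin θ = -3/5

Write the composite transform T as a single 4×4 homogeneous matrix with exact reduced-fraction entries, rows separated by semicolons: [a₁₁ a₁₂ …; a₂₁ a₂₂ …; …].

T1 = [1 0 0 0; -2 1 0 0; 0 0 1 0; 0 0 0 1]
T2·T1 = [1 0 0 -2; -2 1 0 1; 0 0 1 -2; 0 0 0 1]
T3·…·T1 = [-1 0 0 2; -2 1 0 1; 0 0 1 -2; 0 0 0 1]
T4·…·T1 = [-2 0 0 4; -6 3 0 3; 0 0 -3 6; 0 0 0 1]
T5·…·T1 = [-2 0 0 4; -6 3 -3 9; 0 0 -3 6; 0 0 0 1]
T6·…·T1 = [-8/5 0 9/5 -2/5; -6 3 -3 9; -6/5 0 -12/5 36/5; 0 0 0 1]

T = [-8/5 0 9/5 -2/5; -6 3 -3 9; -6/5 0 -12/5 36/5; 0 0 0 1]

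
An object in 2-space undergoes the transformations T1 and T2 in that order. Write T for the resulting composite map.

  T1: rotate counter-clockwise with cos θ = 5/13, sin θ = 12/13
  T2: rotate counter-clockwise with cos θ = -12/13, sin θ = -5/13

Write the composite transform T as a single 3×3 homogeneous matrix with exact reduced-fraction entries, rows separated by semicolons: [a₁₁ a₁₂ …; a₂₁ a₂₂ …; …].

T = [0 1 0; -1 0 0; 0 0 1]

T1 = [5/13 -12/13 0; 12/13 5/13 0; 0 0 1]
T2·T1 = [0 1 0; -1 0 0; 0 0 1]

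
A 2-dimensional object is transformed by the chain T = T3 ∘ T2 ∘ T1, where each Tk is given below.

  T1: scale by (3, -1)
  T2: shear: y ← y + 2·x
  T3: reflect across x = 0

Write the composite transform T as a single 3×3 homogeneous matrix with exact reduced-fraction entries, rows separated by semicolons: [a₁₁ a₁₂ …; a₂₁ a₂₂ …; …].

T1 = [3 0 0; 0 -1 0; 0 0 1]
T2·T1 = [3 0 0; 6 -1 0; 0 0 1]
T3·…·T1 = [-3 0 0; 6 -1 0; 0 0 1]

T = [-3 0 0; 6 -1 0; 0 0 1]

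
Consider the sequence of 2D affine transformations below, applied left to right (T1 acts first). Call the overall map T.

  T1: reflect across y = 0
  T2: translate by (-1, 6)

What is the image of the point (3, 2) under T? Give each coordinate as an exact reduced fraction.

T1 reflect across y = 0: (3, 2) → (3, -2)
T2 translate by (-1, 6): (3, -2) → (2, 4)

T(p) = (2, 4)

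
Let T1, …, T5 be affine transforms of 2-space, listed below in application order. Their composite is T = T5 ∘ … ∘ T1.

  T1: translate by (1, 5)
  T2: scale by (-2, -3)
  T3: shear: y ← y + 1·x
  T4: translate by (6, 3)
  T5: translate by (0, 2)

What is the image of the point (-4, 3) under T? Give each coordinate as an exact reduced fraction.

T1 translate by (1, 5): (-4, 3) → (-3, 8)
T2 scale by (-2, -3): (-3, 8) → (6, -24)
T3 shear: y ← y + 1·x: (6, -24) → (6, -18)
T4 translate by (6, 3): (6, -18) → (12, -15)
T5 translate by (0, 2): (12, -15) → (12, -13)

T(p) = (12, -13)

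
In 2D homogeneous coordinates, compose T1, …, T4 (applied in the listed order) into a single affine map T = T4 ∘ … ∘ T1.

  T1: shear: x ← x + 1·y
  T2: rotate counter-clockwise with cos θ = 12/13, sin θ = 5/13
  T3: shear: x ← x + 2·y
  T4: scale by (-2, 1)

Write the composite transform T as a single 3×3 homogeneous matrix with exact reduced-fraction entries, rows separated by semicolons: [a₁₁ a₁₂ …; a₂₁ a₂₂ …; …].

T1 = [1 1 0; 0 1 0; 0 0 1]
T2·T1 = [12/13 7/13 0; 5/13 17/13 0; 0 0 1]
T3·…·T1 = [22/13 41/13 0; 5/13 17/13 0; 0 0 1]
T4·…·T1 = [-44/13 -82/13 0; 5/13 17/13 0; 0 0 1]

T = [-44/13 -82/13 0; 5/13 17/13 0; 0 0 1]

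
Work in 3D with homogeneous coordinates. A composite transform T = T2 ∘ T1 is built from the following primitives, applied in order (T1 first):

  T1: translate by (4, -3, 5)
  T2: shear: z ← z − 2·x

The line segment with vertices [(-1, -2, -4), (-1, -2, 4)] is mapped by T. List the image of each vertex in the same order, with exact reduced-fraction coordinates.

image vertices: (3, -5, -5), (3, -5, 3)

T1 translate by (4, -3, 5): (-1, -2, -4) → (3, -5, 1); (-1, -2, 4) → (3, -5, 9)
T2 shear: z ← z − 2·x: (3, -5, 1) → (3, -5, -5); (3, -5, 9) → (3, -5, 3)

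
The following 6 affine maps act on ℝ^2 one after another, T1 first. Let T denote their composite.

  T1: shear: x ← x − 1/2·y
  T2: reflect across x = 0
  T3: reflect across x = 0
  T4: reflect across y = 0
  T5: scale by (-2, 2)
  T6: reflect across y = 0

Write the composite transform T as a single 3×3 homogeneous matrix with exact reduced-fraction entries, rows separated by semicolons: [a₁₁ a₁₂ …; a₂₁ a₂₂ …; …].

T = [-2 1 0; 0 2 0; 0 0 1]

T1 = [1 -1/2 0; 0 1 0; 0 0 1]
T2·T1 = [-1 1/2 0; 0 1 0; 0 0 1]
T3·…·T1 = [1 -1/2 0; 0 1 0; 0 0 1]
T4·…·T1 = [1 -1/2 0; 0 -1 0; 0 0 1]
T5·…·T1 = [-2 1 0; 0 -2 0; 0 0 1]
T6·…·T1 = [-2 1 0; 0 2 0; 0 0 1]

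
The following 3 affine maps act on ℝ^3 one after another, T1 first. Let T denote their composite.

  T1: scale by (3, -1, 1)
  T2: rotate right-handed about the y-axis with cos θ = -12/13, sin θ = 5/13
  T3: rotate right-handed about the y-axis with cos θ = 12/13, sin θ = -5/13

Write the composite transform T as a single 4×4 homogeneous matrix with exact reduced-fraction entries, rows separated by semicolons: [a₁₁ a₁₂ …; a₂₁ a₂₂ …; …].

T1 = [3 0 0 0; 0 -1 0 0; 0 0 1 0; 0 0 0 1]
T2·T1 = [-36/13 0 5/13 0; 0 -1 0 0; -15/13 0 -12/13 0; 0 0 0 1]
T3·…·T1 = [-357/169 0 120/169 0; 0 -1 0 0; -360/169 0 -119/169 0; 0 0 0 1]

T = [-357/169 0 120/169 0; 0 -1 0 0; -360/169 0 -119/169 0; 0 0 0 1]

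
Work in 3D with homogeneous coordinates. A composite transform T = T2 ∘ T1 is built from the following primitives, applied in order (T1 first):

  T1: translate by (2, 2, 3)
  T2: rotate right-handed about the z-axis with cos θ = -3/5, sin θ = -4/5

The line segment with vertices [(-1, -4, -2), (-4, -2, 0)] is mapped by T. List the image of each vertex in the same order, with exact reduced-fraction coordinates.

image vertices: (-11/5, 2/5, 1), (6/5, 8/5, 3)

T1 translate by (2, 2, 3): (-1, -4, -2) → (1, -2, 1); (-4, -2, 0) → (-2, 0, 3)
T2 rotate right-handed about the z-axis with cos θ = -3/5, sin θ = -4/5: (1, -2, 1) → (-11/5, 2/5, 1); (-2, 0, 3) → (6/5, 8/5, 3)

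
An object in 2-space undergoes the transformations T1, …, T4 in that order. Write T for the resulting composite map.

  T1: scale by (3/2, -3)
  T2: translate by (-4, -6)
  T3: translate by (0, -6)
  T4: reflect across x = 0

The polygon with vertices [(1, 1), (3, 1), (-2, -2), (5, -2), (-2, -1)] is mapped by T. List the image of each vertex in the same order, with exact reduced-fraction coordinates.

T1 scale by (3/2, -3): (1, 1) → (3/2, -3); (3, 1) → (9/2, -3); (-2, -2) → (-3, 6); (5, -2) → (15/2, 6); (-2, -1) → (-3, 3)
T2 translate by (-4, -6): (3/2, -3) → (-5/2, -9); (9/2, -3) → (1/2, -9); (-3, 6) → (-7, 0); (15/2, 6) → (7/2, 0); (-3, 3) → (-7, -3)
T3 translate by (0, -6): (-5/2, -9) → (-5/2, -15); (1/2, -9) → (1/2, -15); (-7, 0) → (-7, -6); (7/2, 0) → (7/2, -6); (-7, -3) → (-7, -9)
T4 reflect across x = 0: (-5/2, -15) → (5/2, -15); (1/2, -15) → (-1/2, -15); (-7, -6) → (7, -6); (7/2, -6) → (-7/2, -6); (-7, -9) → (7, -9)

image vertices: (5/2, -15), (-1/2, -15), (7, -6), (-7/2, -6), (7, -9)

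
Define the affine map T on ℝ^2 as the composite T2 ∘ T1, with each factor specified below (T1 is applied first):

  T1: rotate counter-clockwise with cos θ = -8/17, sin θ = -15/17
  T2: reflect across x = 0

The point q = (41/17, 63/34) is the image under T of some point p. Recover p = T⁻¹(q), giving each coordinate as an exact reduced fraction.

p = (-1/2, -3)

T1 = [-8/17 15/17 0; -15/17 -8/17 0; 0 0 1]
T2·T1 = [8/17 -15/17 0; -15/17 -8/17 0; 0 0 1]
det M = -1; M⁻¹ = [8/17 -15/17 0; -15/17 -8/17 0; 0 0 1]
M⁻¹ · (41/17, 63/34)ᵀ = (-1/2, -3)ᵀ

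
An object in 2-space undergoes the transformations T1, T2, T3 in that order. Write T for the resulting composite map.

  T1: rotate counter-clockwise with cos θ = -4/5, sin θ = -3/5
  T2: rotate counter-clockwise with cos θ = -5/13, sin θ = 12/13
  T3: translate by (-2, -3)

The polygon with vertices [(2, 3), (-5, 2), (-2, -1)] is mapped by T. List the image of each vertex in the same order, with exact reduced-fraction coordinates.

image vertices: (81/65, -93/65), (-344/65, 82/65), (-55/13, -37/13)

T1 rotate counter-clockwise with cos θ = -4/5, sin θ = -3/5: (2, 3) → (1/5, -18/5); (-5, 2) → (26/5, 7/5); (-2, -1) → (1, 2)
T2 rotate counter-clockwise with cos θ = -5/13, sin θ = 12/13: (1/5, -18/5) → (211/65, 102/65); (26/5, 7/5) → (-214/65, 277/65); (1, 2) → (-29/13, 2/13)
T3 translate by (-2, -3): (211/65, 102/65) → (81/65, -93/65); (-214/65, 277/65) → (-344/65, 82/65); (-29/13, 2/13) → (-55/13, -37/13)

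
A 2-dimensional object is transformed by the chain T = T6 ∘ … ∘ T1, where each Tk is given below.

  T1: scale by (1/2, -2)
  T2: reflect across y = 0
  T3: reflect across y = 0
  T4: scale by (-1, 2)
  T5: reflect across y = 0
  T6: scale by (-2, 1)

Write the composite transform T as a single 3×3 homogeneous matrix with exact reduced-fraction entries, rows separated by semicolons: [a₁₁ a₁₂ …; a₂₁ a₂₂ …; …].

T = [1 0 0; 0 4 0; 0 0 1]

T1 = [1/2 0 0; 0 -2 0; 0 0 1]
T2·T1 = [1/2 0 0; 0 2 0; 0 0 1]
T3·…·T1 = [1/2 0 0; 0 -2 0; 0 0 1]
T4·…·T1 = [-1/2 0 0; 0 -4 0; 0 0 1]
T5·…·T1 = [-1/2 0 0; 0 4 0; 0 0 1]
T6·…·T1 = [1 0 0; 0 4 0; 0 0 1]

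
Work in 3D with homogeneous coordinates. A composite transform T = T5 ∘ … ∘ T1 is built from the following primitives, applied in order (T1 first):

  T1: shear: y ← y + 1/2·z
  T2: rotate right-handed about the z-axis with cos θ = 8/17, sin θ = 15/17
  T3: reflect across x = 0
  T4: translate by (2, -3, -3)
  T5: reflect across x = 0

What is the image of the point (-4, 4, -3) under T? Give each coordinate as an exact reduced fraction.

T1 shear: y ← y + 1/2·z: (-4, 4, -3) → (-4, 5/2, -3)
T2 rotate right-handed about the z-axis with cos θ = 8/17, sin θ = 15/17: (-4, 5/2, -3) → (-139/34, -40/17, -3)
T3 reflect across x = 0: (-139/34, -40/17, -3) → (139/34, -40/17, -3)
T4 translate by (2, -3, -3): (139/34, -40/17, -3) → (207/34, -91/17, -6)
T5 reflect across x = 0: (207/34, -91/17, -6) → (-207/34, -91/17, -6)

T(p) = (-207/34, -91/17, -6)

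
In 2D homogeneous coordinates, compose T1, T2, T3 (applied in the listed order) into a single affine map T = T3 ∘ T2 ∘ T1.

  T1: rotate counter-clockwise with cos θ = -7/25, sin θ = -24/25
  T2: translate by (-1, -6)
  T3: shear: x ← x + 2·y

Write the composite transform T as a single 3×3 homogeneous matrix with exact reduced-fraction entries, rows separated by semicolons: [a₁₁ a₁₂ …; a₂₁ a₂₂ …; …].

T = [-11/5 2/5 -13; -24/25 -7/25 -6; 0 0 1]

T1 = [-7/25 24/25 0; -24/25 -7/25 0; 0 0 1]
T2·T1 = [-7/25 24/25 -1; -24/25 -7/25 -6; 0 0 1]
T3·…·T1 = [-11/5 2/5 -13; -24/25 -7/25 -6; 0 0 1]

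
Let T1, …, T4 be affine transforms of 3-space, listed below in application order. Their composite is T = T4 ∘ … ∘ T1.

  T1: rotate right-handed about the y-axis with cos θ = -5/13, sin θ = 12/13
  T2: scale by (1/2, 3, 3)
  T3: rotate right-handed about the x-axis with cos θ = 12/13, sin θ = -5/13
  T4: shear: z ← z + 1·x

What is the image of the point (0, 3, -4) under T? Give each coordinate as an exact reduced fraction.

T1 rotate right-handed about the y-axis with cos θ = -5/13, sin θ = 12/13: (0, 3, -4) → (-48/13, 3, 20/13)
T2 scale by (1/2, 3, 3): (-48/13, 3, 20/13) → (-24/13, 9, 60/13)
T3 rotate right-handed about the x-axis with cos θ = 12/13, sin θ = -5/13: (-24/13, 9, 60/13) → (-24/13, 1704/169, 135/169)
T4 shear: z ← z + 1·x: (-24/13, 1704/169, 135/169) → (-24/13, 1704/169, -177/169)

T(p) = (-24/13, 1704/169, -177/169)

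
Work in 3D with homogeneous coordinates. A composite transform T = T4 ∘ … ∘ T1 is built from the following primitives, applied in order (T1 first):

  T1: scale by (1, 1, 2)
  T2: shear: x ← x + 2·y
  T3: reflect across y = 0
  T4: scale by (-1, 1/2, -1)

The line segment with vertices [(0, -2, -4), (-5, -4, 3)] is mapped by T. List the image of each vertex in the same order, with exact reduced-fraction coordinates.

T1 scale by (1, 1, 2): (0, -2, -4) → (0, -2, -8); (-5, -4, 3) → (-5, -4, 6)
T2 shear: x ← x + 2·y: (0, -2, -8) → (-4, -2, -8); (-5, -4, 6) → (-13, -4, 6)
T3 reflect across y = 0: (-4, -2, -8) → (-4, 2, -8); (-13, -4, 6) → (-13, 4, 6)
T4 scale by (-1, 1/2, -1): (-4, 2, -8) → (4, 1, 8); (-13, 4, 6) → (13, 2, -6)

image vertices: (4, 1, 8), (13, 2, -6)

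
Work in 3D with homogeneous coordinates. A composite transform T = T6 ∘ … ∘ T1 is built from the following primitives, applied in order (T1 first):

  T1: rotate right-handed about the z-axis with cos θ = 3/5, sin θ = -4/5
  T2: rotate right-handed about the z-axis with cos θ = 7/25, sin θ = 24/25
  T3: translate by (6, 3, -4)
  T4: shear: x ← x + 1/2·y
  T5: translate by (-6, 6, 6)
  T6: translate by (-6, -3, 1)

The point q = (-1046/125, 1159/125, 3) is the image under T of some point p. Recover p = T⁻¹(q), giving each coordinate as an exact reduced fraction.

p = (-4, 5, 0)

T1 = [3/5 4/5 0 0; -4/5 3/5 0 0; 0 0 1 0; 0 0 0 1]
T2·T1 = [117/125 -44/125 0 0; 44/125 117/125 0 0; 0 0 1 0; 0 0 0 1]
T3·…·T1 = [117/125 -44/125 0 6; 44/125 117/125 0 3; 0 0 1 -4; 0 0 0 1]
T4·…·T1 = [139/125 29/250 0 15/2; 44/125 117/125 0 3; 0 0 1 -4; 0 0 0 1]
T5·…·T1 = [139/125 29/250 0 3/2; 44/125 117/125 0 9; 0 0 1 2; 0 0 0 1]
T6·…·T1 = [139/125 29/250 0 -9/2; 44/125 117/125 0 6; 0 0 1 3; 0 0 0 1]
det M = 1; M⁻¹ = [117/125 -29/250 0 1227/250; -44/125 139/125 0 -1032/125; 0 0 1 -3; 0 0 0 1]
M⁻¹ · (-1046/125, 1159/125, 3)ᵀ = (-4, 5, 0)ᵀ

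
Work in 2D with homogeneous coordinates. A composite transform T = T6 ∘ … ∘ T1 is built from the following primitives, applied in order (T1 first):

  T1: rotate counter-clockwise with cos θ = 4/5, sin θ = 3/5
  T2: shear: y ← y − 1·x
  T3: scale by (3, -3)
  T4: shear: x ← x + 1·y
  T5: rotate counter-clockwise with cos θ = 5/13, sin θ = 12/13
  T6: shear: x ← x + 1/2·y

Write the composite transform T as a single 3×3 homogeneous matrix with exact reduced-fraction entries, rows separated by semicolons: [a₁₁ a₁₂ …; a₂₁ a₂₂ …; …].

T1 = [4/5 -3/5 0; 3/5 4/5 0; 0 0 1]
T2·T1 = [4/5 -3/5 0; -1/5 7/5 0; 0 0 1]
T3·…·T1 = [12/5 -9/5 0; 3/5 -21/5 0; 0 0 1]
T4·…·T1 = [3 -6 0; 3/5 -21/5 0; 0 0 1]
T5·…·T1 = [3/5 102/65 0; 3 -93/13 0; 0 0 1]
T6·…·T1 = [21/10 -261/130 0; 3 -93/13 0; 0 0 1]

T = [21/10 -261/130 0; 3 -93/13 0; 0 0 1]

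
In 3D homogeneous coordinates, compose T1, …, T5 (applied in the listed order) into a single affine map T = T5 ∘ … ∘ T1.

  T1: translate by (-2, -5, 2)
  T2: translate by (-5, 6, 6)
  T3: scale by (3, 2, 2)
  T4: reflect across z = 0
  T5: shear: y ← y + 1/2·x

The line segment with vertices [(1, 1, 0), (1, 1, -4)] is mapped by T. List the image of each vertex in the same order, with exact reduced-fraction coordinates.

T1 translate by (-2, -5, 2): (1, 1, 0) → (-1, -4, 2); (1, 1, -4) → (-1, -4, -2)
T2 translate by (-5, 6, 6): (-1, -4, 2) → (-6, 2, 8); (-1, -4, -2) → (-6, 2, 4)
T3 scale by (3, 2, 2): (-6, 2, 8) → (-18, 4, 16); (-6, 2, 4) → (-18, 4, 8)
T4 reflect across z = 0: (-18, 4, 16) → (-18, 4, -16); (-18, 4, 8) → (-18, 4, -8)
T5 shear: y ← y + 1/2·x: (-18, 4, -16) → (-18, -5, -16); (-18, 4, -8) → (-18, -5, -8)

image vertices: (-18, -5, -16), (-18, -5, -8)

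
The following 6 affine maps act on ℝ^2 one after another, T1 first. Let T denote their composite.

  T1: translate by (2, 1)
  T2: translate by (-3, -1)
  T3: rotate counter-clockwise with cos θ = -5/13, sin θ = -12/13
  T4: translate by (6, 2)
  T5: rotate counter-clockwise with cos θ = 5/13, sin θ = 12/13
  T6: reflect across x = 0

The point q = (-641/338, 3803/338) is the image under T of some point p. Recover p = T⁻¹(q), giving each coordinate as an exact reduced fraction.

T1 = [1 0 2; 0 1 1; 0 0 1]
T2·T1 = [1 0 -1; 0 1 0; 0 0 1]
T3·…·T1 = [-5/13 12/13 5/13; -12/13 -5/13 12/13; 0 0 1]
T4·…·T1 = [-5/13 12/13 83/13; -12/13 -5/13 38/13; 0 0 1]
T5·…·T1 = [119/169 120/169 -41/169; -120/169 119/169 1186/169; 0 0 1]
T6·…·T1 = [-119/169 -120/169 41/169; -120/169 119/169 1186/169; 0 0 1]
det M = -1; M⁻¹ = [-119/169 -120/169 67/13; -120/169 119/169 -62/13; 0 0 1]
M⁻¹ · (-641/338, 3803/338)ᵀ = (-3/2, 9/2)ᵀ

p = (-3/2, 9/2)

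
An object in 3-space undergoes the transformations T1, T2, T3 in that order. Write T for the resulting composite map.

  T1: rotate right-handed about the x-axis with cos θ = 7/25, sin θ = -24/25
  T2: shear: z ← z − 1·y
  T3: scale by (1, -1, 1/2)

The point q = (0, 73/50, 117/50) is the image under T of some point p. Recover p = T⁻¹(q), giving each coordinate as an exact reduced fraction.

T1 = [1 0 0 0; 0 7/25 24/25 0; 0 -24/25 7/25 0; 0 0 0 1]
T2·T1 = [1 0 0 0; 0 7/25 24/25 0; 0 -31/25 -17/25 0; 0 0 0 1]
T3·…·T1 = [1 0 0 0; 0 -7/25 -24/25 0; 0 -31/50 -17/50 0; 0 0 0 1]
det M = -1/2; M⁻¹ = [1 0 0 0; 0 17/25 -48/25 0; 0 -31/25 14/25 0; 0 0 0 1]
M⁻¹ · (0, 73/50, 117/50)ᵀ = (0, -7/2, -1/2)ᵀ

p = (0, -7/2, -1/2)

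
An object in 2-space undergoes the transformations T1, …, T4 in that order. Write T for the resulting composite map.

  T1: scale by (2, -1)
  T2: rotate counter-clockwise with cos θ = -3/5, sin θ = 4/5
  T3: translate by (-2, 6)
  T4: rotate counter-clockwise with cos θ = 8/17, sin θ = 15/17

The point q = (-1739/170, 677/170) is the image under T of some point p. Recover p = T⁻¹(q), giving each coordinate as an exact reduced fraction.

p = (7/4, 7/2)

T1 = [2 0 0; 0 -1 0; 0 0 1]
T2·T1 = [-6/5 4/5 0; 8/5 3/5 0; 0 0 1]
T3·…·T1 = [-6/5 4/5 -2; 8/5 3/5 6; 0 0 1]
T4·…·T1 = [-168/85 -13/85 -106/17; -26/85 84/85 18/17; 0 0 1]
det M = -2; M⁻¹ = [-42/85 -13/170 -3; -13/85 84/85 -2; 0 0 1]
M⁻¹ · (-1739/170, 677/170)ᵀ = (7/4, 7/2)ᵀ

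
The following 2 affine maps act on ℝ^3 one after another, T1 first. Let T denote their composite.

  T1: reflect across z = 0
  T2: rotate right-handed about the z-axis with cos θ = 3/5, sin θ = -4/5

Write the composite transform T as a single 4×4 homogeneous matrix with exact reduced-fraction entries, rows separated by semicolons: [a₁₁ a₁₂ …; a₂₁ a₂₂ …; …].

T = [3/5 4/5 0 0; -4/5 3/5 0 0; 0 0 -1 0; 0 0 0 1]

T1 = [1 0 0 0; 0 1 0 0; 0 0 -1 0; 0 0 0 1]
T2·T1 = [3/5 4/5 0 0; -4/5 3/5 0 0; 0 0 -1 0; 0 0 0 1]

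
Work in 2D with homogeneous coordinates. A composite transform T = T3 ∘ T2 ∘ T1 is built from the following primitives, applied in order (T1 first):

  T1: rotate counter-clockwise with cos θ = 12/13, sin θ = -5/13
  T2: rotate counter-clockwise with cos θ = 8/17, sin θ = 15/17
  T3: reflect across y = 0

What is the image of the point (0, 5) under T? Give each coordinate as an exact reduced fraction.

T(p) = (-700/221, -855/221)

T1 rotate counter-clockwise with cos θ = 12/13, sin θ = -5/13: (0, 5) → (25/13, 60/13)
T2 rotate counter-clockwise with cos θ = 8/17, sin θ = 15/17: (25/13, 60/13) → (-700/221, 855/221)
T3 reflect across y = 0: (-700/221, 855/221) → (-700/221, -855/221)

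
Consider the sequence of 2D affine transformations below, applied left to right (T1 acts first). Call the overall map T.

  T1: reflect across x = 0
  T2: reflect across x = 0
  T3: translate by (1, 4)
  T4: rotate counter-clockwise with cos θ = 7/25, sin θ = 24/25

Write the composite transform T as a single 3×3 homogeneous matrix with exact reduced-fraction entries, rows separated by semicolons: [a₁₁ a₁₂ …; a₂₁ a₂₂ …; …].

T1 = [-1 0 0; 0 1 0; 0 0 1]
T2·T1 = [1 0 0; 0 1 0; 0 0 1]
T3·…·T1 = [1 0 1; 0 1 4; 0 0 1]
T4·…·T1 = [7/25 -24/25 -89/25; 24/25 7/25 52/25; 0 0 1]

T = [7/25 -24/25 -89/25; 24/25 7/25 52/25; 0 0 1]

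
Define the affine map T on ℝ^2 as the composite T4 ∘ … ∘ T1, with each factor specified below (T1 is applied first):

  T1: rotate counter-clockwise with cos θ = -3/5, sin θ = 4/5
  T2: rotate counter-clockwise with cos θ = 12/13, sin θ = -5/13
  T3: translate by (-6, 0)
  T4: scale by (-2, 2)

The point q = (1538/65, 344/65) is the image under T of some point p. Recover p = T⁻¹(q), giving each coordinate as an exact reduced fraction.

T1 = [-3/5 -4/5 0; 4/5 -3/5 0; 0 0 1]
T2·T1 = [-16/65 -63/65 0; 63/65 -16/65 0; 0 0 1]
T3·…·T1 = [-16/65 -63/65 -6; 63/65 -16/65 0; 0 0 1]
T4·…·T1 = [32/65 126/65 12; 126/65 -32/65 0; 0 0 1]
det M = -4; M⁻¹ = [8/65 63/130 -96/65; 63/130 -8/65 -378/65; 0 0 1]
M⁻¹ · (1538/65, 344/65)ᵀ = (4, 5)ᵀ

p = (4, 5)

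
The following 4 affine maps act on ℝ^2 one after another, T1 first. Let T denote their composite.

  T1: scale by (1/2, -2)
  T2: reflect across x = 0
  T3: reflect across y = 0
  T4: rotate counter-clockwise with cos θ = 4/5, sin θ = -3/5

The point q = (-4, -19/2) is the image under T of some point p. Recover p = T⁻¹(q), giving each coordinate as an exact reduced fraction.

T1 = [1/2 0 0; 0 -2 0; 0 0 1]
T2·T1 = [-1/2 0 0; 0 -2 0; 0 0 1]
T3·…·T1 = [-1/2 0 0; 0 2 0; 0 0 1]
T4·…·T1 = [-2/5 6/5 0; 3/10 8/5 0; 0 0 1]
det M = -1; M⁻¹ = [-8/5 6/5 0; 3/10 2/5 0; 0 0 1]
M⁻¹ · (-4, -19/2)ᵀ = (-5, -5)ᵀ

p = (-5, -5)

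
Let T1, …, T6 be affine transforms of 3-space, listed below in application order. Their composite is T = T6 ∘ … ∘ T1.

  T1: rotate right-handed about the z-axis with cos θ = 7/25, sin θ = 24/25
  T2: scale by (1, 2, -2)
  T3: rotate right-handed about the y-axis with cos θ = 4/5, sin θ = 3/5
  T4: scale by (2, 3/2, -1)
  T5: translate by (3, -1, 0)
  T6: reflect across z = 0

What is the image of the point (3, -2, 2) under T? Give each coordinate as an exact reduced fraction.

T(p) = (327/125, 149/25, -607/125)

T1 rotate right-handed about the z-axis with cos θ = 7/25, sin θ = 24/25: (3, -2, 2) → (69/25, 58/25, 2)
T2 scale by (1, 2, -2): (69/25, 58/25, 2) → (69/25, 116/25, -4)
T3 rotate right-handed about the y-axis with cos θ = 4/5, sin θ = 3/5: (69/25, 116/25, -4) → (-24/125, 116/25, -607/125)
T4 scale by (2, 3/2, -1): (-24/125, 116/25, -607/125) → (-48/125, 174/25, 607/125)
T5 translate by (3, -1, 0): (-48/125, 174/25, 607/125) → (327/125, 149/25, 607/125)
T6 reflect across z = 0: (327/125, 149/25, 607/125) → (327/125, 149/25, -607/125)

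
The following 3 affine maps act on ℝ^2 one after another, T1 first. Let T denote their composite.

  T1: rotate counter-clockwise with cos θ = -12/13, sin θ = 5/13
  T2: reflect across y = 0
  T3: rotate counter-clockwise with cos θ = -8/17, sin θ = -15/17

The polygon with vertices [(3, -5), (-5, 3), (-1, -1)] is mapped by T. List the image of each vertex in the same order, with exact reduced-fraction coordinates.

image vertices: (-61/13, 45/13), (555/221, -1163/221), (-241/221, -199/221)

T1 rotate counter-clockwise with cos θ = -12/13, sin θ = 5/13: (3, -5) → (-11/13, 75/13); (-5, 3) → (45/13, -61/13); (-1, -1) → (17/13, 7/13)
T2 reflect across y = 0: (-11/13, 75/13) → (-11/13, -75/13); (45/13, -61/13) → (45/13, 61/13); (17/13, 7/13) → (17/13, -7/13)
T3 rotate counter-clockwise with cos θ = -8/17, sin θ = -15/17: (-11/13, -75/13) → (-61/13, 45/13); (45/13, 61/13) → (555/221, -1163/221); (17/13, -7/13) → (-241/221, -199/221)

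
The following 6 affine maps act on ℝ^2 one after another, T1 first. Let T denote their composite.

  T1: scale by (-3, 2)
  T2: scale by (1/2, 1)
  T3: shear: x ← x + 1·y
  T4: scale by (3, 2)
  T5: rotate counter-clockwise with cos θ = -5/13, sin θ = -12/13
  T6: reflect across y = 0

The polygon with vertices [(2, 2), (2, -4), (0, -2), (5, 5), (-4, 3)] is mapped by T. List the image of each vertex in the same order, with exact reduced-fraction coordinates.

T1 scale by (-3, 2): (2, 2) → (-6, 4); (2, -4) → (-6, -8); (0, -2) → (0, -4); (5, 5) → (-15, 10); (-4, 3) → (12, 6)
T2 scale by (1/2, 1): (-6, 4) → (-3, 4); (-6, -8) → (-3, -8); (0, -4) → (0, -4); (-15, 10) → (-15/2, 10); (12, 6) → (6, 6)
T3 shear: x ← x + 1·y: (-3, 4) → (1, 4); (-3, -8) → (-11, -8); (0, -4) → (-4, -4); (-15/2, 10) → (5/2, 10); (6, 6) → (12, 6)
T4 scale by (3, 2): (1, 4) → (3, 8); (-11, -8) → (-33, -16); (-4, -4) → (-12, -8); (5/2, 10) → (15/2, 20); (12, 6) → (36, 12)
T5 rotate counter-clockwise with cos θ = -5/13, sin θ = -12/13: (3, 8) → (81/13, -76/13); (-33, -16) → (-27/13, 476/13); (-12, -8) → (-36/13, 184/13); (15/2, 20) → (405/26, -190/13); (36, 12) → (-36/13, -492/13)
T6 reflect across y = 0: (81/13, -76/13) → (81/13, 76/13); (-27/13, 476/13) → (-27/13, -476/13); (-36/13, 184/13) → (-36/13, -184/13); (405/26, -190/13) → (405/26, 190/13); (-36/13, -492/13) → (-36/13, 492/13)

image vertices: (81/13, 76/13), (-27/13, -476/13), (-36/13, -184/13), (405/26, 190/13), (-36/13, 492/13)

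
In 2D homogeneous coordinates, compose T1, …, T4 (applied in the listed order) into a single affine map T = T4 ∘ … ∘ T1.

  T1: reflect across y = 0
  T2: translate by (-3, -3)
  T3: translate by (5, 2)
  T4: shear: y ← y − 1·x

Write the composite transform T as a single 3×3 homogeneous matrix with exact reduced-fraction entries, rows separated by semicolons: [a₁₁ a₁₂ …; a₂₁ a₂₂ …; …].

T1 = [1 0 0; 0 -1 0; 0 0 1]
T2·T1 = [1 0 -3; 0 -1 -3; 0 0 1]
T3·…·T1 = [1 0 2; 0 -1 -1; 0 0 1]
T4·…·T1 = [1 0 2; -1 -1 -3; 0 0 1]

T = [1 0 2; -1 -1 -3; 0 0 1]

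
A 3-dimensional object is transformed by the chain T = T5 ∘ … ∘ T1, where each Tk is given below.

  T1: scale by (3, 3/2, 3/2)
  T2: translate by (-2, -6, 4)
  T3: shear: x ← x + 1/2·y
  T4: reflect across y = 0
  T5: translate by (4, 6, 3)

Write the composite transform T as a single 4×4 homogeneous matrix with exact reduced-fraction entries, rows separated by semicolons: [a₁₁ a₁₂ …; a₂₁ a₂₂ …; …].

T1 = [3 0 0 0; 0 3/2 0 0; 0 0 3/2 0; 0 0 0 1]
T2·T1 = [3 0 0 -2; 0 3/2 0 -6; 0 0 3/2 4; 0 0 0 1]
T3·…·T1 = [3 3/4 0 -5; 0 3/2 0 -6; 0 0 3/2 4; 0 0 0 1]
T4·…·T1 = [3 3/4 0 -5; 0 -3/2 0 6; 0 0 3/2 4; 0 0 0 1]
T5·…·T1 = [3 3/4 0 -1; 0 -3/2 0 12; 0 0 3/2 7; 0 0 0 1]

T = [3 3/4 0 -1; 0 -3/2 0 12; 0 0 3/2 7; 0 0 0 1]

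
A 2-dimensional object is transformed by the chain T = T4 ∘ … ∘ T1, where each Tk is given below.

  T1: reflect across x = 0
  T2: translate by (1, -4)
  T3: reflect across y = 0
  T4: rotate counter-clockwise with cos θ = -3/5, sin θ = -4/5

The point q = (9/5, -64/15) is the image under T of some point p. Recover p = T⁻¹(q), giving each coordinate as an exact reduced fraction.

p = (-4/3, 0)

T1 = [-1 0 0; 0 1 0; 0 0 1]
T2·T1 = [-1 0 1; 0 1 -4; 0 0 1]
T3·…·T1 = [-1 0 1; 0 -1 4; 0 0 1]
T4·…·T1 = [3/5 -4/5 13/5; 4/5 3/5 -16/5; 0 0 1]
det M = 1; M⁻¹ = [3/5 4/5 1; -4/5 3/5 4; 0 0 1]
M⁻¹ · (9/5, -64/15)ᵀ = (-4/3, 0)ᵀ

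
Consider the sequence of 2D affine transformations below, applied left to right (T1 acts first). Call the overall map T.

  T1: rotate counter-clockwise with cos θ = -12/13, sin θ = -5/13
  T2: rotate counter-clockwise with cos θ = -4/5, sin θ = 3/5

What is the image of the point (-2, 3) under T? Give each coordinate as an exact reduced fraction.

T(p) = (-6/5, 17/5)

T1 rotate counter-clockwise with cos θ = -12/13, sin θ = -5/13: (-2, 3) → (3, -2)
T2 rotate counter-clockwise with cos θ = -4/5, sin θ = 3/5: (3, -2) → (-6/5, 17/5)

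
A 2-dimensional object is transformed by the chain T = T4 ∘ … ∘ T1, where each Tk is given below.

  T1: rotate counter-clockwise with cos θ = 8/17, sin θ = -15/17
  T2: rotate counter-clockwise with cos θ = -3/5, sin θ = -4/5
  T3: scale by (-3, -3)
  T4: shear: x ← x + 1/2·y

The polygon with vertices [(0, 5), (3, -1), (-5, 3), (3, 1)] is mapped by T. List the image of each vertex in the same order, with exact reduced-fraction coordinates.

T1 rotate counter-clockwise with cos θ = 8/17, sin θ = -15/17: (0, 5) → (75/17, 40/17); (3, -1) → (9/17, -53/17); (-5, 3) → (5/17, 99/17); (3, 1) → (39/17, -37/17)
T2 rotate counter-clockwise with cos θ = -3/5, sin θ = -4/5: (75/17, 40/17) → (-13/17, -84/17); (9/17, -53/17) → (-239/85, 123/85); (5/17, 99/17) → (381/85, -317/85); (39/17, -37/17) → (-53/17, -9/17)
T3 scale by (-3, -3): (-13/17, -84/17) → (39/17, 252/17); (-239/85, 123/85) → (717/85, -369/85); (381/85, -317/85) → (-1143/85, 951/85); (-53/17, -9/17) → (159/17, 27/17)
T4 shear: x ← x + 1/2·y: (39/17, 252/17) → (165/17, 252/17); (717/85, -369/85) → (213/34, -369/85); (-1143/85, 951/85) → (-267/34, 951/85); (159/17, 27/17) → (345/34, 27/17)

image vertices: (165/17, 252/17), (213/34, -369/85), (-267/34, 951/85), (345/34, 27/17)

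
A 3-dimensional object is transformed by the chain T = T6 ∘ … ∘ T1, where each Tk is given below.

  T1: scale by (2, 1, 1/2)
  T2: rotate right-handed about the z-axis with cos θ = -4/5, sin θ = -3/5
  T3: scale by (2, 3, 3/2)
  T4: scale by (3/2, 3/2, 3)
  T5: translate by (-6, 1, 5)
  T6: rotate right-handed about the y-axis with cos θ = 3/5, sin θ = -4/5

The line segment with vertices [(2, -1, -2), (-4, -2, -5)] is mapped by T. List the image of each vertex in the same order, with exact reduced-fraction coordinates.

T1 scale by (2, 1, 1/2): (2, -1, -2) → (4, -1, -1); (-4, -2, -5) → (-8, -2, -5/2)
T2 rotate right-handed about the z-axis with cos θ = -4/5, sin θ = -3/5: (4, -1, -1) → (-19/5, -8/5, -1); (-8, -2, -5/2) → (26/5, 32/5, -5/2)
T3 scale by (2, 3, 3/2): (-19/5, -8/5, -1) → (-38/5, -24/5, -3/2); (26/5, 32/5, -5/2) → (52/5, 96/5, -15/4)
T4 scale by (3/2, 3/2, 3): (-38/5, -24/5, -3/2) → (-57/5, -36/5, -9/2); (52/5, 96/5, -15/4) → (78/5, 144/5, -45/4)
T5 translate by (-6, 1, 5): (-57/5, -36/5, -9/2) → (-87/5, -31/5, 1/2); (78/5, 144/5, -45/4) → (48/5, 149/5, -25/4)
T6 rotate right-handed about the y-axis with cos θ = 3/5, sin θ = -4/5: (-87/5, -31/5, 1/2) → (-271/25, -31/5, -681/50); (48/5, 149/5, -25/4) → (269/25, 149/5, 393/100)

image vertices: (-271/25, -31/5, -681/50), (269/25, 149/5, 393/100)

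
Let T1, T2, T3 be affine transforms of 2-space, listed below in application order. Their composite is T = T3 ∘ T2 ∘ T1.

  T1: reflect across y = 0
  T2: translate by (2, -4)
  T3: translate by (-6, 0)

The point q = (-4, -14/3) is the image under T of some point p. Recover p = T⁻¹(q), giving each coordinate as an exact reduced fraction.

T1 = [1 0 0; 0 -1 0; 0 0 1]
T2·T1 = [1 0 2; 0 -1 -4; 0 0 1]
T3·…·T1 = [1 0 -4; 0 -1 -4; 0 0 1]
det M = -1; M⁻¹ = [1 0 4; 0 -1 -4; 0 0 1]
M⁻¹ · (-4, -14/3)ᵀ = (0, 2/3)ᵀ

p = (0, 2/3)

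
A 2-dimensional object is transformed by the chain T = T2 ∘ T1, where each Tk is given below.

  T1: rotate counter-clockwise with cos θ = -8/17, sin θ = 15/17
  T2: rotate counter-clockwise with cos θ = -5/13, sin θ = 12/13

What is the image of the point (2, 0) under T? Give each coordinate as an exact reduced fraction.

T1 rotate counter-clockwise with cos θ = -8/17, sin θ = 15/17: (2, 0) → (-16/17, 30/17)
T2 rotate counter-clockwise with cos θ = -5/13, sin θ = 12/13: (-16/17, 30/17) → (-280/221, -342/221)

T(p) = (-280/221, -342/221)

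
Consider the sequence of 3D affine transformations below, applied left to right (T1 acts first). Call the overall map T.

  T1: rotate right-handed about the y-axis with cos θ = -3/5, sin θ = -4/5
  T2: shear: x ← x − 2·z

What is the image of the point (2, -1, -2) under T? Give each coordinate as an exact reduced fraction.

T(p) = (-26/5, -1, 14/5)

T1 rotate right-handed about the y-axis with cos θ = -3/5, sin θ = -4/5: (2, -1, -2) → (2/5, -1, 14/5)
T2 shear: x ← x − 2·z: (2/5, -1, 14/5) → (-26/5, -1, 14/5)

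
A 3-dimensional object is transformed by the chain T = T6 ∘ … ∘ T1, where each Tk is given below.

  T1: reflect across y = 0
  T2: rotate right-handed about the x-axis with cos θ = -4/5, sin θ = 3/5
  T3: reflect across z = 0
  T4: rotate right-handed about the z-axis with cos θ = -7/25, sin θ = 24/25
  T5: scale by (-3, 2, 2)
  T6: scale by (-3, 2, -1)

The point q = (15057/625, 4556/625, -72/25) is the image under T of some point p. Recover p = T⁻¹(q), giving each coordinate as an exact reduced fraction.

p = (1, -8/5, 3)

T1 = [1 0 0 0; 0 -1 0 0; 0 0 1 0; 0 0 0 1]
T2·T1 = [1 0 0 0; 0 4/5 -3/5 0; 0 -3/5 -4/5 0; 0 0 0 1]
T3·…·T1 = [1 0 0 0; 0 4/5 -3/5 0; 0 3/5 4/5 0; 0 0 0 1]
T4·…·T1 = [-7/25 -96/125 72/125 0; 24/25 -28/125 21/125 0; 0 3/5 4/5 0; 0 0 0 1]
T5·…·T1 = [21/25 288/125 -216/125 0; 48/25 -56/125 42/125 0; 0 6/5 8/5 0; 0 0 0 1]
T6·…·T1 = [-63/25 -864/125 648/125 0; 96/25 -112/125 84/125 0; 0 -6/5 -8/5 0; 0 0 0 1]
det M = -72; M⁻¹ = [-7/225 6/25 0 0; -32/375 -7/125 -3/10 0; 8/125 21/500 -2/5 0; 0 0 0 1]
M⁻¹ · (15057/625, 4556/625, -72/25)ᵀ = (1, -8/5, 3)ᵀ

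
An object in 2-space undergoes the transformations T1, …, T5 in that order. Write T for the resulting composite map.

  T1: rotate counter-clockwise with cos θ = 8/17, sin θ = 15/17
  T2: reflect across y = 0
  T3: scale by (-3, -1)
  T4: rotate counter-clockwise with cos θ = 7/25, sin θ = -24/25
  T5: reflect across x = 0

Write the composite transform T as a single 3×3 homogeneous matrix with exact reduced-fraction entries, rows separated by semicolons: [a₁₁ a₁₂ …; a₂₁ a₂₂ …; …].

T = [-192/425 -507/425 0; 681/425 -1024/425 0; 0 0 1]

T1 = [8/17 -15/17 0; 15/17 8/17 0; 0 0 1]
T2·T1 = [8/17 -15/17 0; -15/17 -8/17 0; 0 0 1]
T3·…·T1 = [-24/17 45/17 0; 15/17 8/17 0; 0 0 1]
T4·…·T1 = [192/425 507/425 0; 681/425 -1024/425 0; 0 0 1]
T5·…·T1 = [-192/425 -507/425 0; 681/425 -1024/425 0; 0 0 1]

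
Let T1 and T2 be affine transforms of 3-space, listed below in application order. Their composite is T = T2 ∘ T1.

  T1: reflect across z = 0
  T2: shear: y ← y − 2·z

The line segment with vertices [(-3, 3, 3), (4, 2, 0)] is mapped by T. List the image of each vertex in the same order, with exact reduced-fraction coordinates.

T1 reflect across z = 0: (-3, 3, 3) → (-3, 3, -3); (4, 2, 0) → (4, 2, 0)
T2 shear: y ← y − 2·z: (-3, 3, -3) → (-3, 9, -3); (4, 2, 0) → (4, 2, 0)

image vertices: (-3, 9, -3), (4, 2, 0)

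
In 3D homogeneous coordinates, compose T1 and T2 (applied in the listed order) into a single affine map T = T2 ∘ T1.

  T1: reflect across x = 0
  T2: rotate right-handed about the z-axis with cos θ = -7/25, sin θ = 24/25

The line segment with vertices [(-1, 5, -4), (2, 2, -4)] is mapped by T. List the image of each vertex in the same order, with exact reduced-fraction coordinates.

T1 reflect across x = 0: (-1, 5, -4) → (1, 5, -4); (2, 2, -4) → (-2, 2, -4)
T2 rotate right-handed about the z-axis with cos θ = -7/25, sin θ = 24/25: (1, 5, -4) → (-127/25, -11/25, -4); (-2, 2, -4) → (-34/25, -62/25, -4)

image vertices: (-127/25, -11/25, -4), (-34/25, -62/25, -4)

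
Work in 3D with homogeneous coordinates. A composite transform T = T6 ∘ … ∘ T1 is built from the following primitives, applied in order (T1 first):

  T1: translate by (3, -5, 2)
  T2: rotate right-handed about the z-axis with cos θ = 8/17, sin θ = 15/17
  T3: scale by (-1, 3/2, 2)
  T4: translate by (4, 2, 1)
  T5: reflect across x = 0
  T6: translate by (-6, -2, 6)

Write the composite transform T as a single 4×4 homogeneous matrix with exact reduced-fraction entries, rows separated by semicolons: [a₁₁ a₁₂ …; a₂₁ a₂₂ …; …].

T = [8/17 -15/17 0 -71/17; 45/34 12/17 0 15/34; 0 0 2 11; 0 0 0 1]

T1 = [1 0 0 3; 0 1 0 -5; 0 0 1 2; 0 0 0 1]
T2·T1 = [8/17 -15/17 0 99/17; 15/17 8/17 0 5/17; 0 0 1 2; 0 0 0 1]
T3·…·T1 = [-8/17 15/17 0 -99/17; 45/34 12/17 0 15/34; 0 0 2 4; 0 0 0 1]
T4·…·T1 = [-8/17 15/17 0 -31/17; 45/34 12/17 0 83/34; 0 0 2 5; 0 0 0 1]
T5·…·T1 = [8/17 -15/17 0 31/17; 45/34 12/17 0 83/34; 0 0 2 5; 0 0 0 1]
T6·…·T1 = [8/17 -15/17 0 -71/17; 45/34 12/17 0 15/34; 0 0 2 11; 0 0 0 1]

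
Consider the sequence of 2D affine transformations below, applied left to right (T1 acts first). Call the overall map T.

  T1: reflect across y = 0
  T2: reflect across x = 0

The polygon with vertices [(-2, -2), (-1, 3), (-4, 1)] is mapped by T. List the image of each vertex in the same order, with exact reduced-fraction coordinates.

image vertices: (2, 2), (1, -3), (4, -1)

T1 reflect across y = 0: (-2, -2) → (-2, 2); (-1, 3) → (-1, -3); (-4, 1) → (-4, -1)
T2 reflect across x = 0: (-2, 2) → (2, 2); (-1, -3) → (1, -3); (-4, -1) → (4, -1)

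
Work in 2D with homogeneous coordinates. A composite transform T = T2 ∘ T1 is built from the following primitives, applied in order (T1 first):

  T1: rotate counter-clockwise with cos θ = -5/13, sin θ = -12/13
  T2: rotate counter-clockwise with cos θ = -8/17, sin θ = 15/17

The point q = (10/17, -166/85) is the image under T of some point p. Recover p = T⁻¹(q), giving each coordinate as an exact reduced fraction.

p = (2/5, -2)

T1 = [-5/13 12/13 0; -12/13 -5/13 0; 0 0 1]
T2·T1 = [220/221 -21/221 0; 21/221 220/221 0; 0 0 1]
det M = 1; M⁻¹ = [220/221 21/221 0; -21/221 220/221 0; 0 0 1]
M⁻¹ · (10/17, -166/85)ᵀ = (2/5, -2)ᵀ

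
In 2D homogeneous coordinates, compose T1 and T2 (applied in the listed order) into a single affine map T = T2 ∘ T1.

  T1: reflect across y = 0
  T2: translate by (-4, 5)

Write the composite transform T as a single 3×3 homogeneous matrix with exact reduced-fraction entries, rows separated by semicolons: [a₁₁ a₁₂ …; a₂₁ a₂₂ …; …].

T = [1 0 -4; 0 -1 5; 0 0 1]

T1 = [1 0 0; 0 -1 0; 0 0 1]
T2·T1 = [1 0 -4; 0 -1 5; 0 0 1]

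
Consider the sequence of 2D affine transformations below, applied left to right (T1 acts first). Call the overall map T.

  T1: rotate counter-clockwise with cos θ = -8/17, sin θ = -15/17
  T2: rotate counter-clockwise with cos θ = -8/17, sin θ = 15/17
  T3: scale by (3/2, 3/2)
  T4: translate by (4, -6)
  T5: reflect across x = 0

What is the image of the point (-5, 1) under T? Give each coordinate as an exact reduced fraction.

T1 rotate counter-clockwise with cos θ = -8/17, sin θ = -15/17: (-5, 1) → (55/17, 67/17)
T2 rotate counter-clockwise with cos θ = -8/17, sin θ = 15/17: (55/17, 67/17) → (-5, 1)
T3 scale by (3/2, 3/2): (-5, 1) → (-15/2, 3/2)
T4 translate by (4, -6): (-15/2, 3/2) → (-7/2, -9/2)
T5 reflect across x = 0: (-7/2, -9/2) → (7/2, -9/2)

T(p) = (7/2, -9/2)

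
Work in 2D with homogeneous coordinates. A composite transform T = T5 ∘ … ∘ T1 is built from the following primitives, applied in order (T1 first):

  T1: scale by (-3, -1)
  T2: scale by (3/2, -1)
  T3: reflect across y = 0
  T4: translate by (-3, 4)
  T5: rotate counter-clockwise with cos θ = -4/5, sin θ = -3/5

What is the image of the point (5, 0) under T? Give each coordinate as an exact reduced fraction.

T1 scale by (-3, -1): (5, 0) → (-15, 0)
T2 scale by (3/2, -1): (-15, 0) → (-45/2, 0)
T3 reflect across y = 0: (-45/2, 0) → (-45/2, 0)
T4 translate by (-3, 4): (-45/2, 0) → (-51/2, 4)
T5 rotate counter-clockwise with cos θ = -4/5, sin θ = -3/5: (-51/2, 4) → (114/5, 121/10)

T(p) = (114/5, 121/10)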